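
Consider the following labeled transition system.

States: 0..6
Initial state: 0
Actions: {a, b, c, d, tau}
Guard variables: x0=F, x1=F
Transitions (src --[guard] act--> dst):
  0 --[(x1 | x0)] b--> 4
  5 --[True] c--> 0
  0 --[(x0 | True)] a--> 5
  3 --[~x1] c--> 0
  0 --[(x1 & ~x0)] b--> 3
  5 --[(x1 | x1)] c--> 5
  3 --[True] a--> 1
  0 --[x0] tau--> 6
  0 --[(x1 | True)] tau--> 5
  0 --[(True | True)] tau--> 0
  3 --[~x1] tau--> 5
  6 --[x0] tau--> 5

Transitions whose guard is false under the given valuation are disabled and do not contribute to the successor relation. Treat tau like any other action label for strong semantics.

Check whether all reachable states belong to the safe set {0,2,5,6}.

Allowed set {0,2,5,6}
Reachable = {0,5}
  0: ok
  5: ok

Answer: INVARIANT HOLDS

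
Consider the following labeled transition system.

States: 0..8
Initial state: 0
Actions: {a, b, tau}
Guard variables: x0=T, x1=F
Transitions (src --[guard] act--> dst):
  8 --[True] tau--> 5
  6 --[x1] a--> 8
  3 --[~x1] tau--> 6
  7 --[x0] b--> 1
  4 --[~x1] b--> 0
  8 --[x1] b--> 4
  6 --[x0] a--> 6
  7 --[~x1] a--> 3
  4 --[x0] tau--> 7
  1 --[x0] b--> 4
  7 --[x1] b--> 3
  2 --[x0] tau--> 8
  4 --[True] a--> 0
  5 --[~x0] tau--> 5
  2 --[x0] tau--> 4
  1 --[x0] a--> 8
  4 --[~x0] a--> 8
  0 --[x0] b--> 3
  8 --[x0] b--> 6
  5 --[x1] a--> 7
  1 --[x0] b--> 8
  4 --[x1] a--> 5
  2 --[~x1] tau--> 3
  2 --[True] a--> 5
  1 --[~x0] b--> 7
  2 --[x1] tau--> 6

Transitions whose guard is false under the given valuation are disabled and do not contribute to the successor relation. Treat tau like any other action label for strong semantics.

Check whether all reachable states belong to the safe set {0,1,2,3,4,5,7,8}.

Allowed set {0,1,2,3,4,5,7,8}
Reachable = {0,3,6}
  0: ✓
  3: ✓
  6: ✗ unsafe
reach 6 via b·tau — violates

Answer: INVARIANT VIOLATED at state 6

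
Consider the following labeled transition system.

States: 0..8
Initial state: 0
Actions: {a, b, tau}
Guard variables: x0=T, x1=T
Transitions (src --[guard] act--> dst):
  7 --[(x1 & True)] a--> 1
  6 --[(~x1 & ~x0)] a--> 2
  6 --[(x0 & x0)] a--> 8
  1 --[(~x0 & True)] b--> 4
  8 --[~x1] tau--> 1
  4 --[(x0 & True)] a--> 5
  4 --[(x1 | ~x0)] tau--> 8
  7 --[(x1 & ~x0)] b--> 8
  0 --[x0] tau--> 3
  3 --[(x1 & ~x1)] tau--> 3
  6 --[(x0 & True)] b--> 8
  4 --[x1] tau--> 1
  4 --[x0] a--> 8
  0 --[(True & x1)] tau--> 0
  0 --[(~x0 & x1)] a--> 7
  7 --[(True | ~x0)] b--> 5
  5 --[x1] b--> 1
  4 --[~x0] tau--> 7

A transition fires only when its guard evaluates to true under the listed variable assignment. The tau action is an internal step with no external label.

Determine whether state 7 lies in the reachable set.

Answer: UNREACHABLE

Working:
After dropping false guards: 11 live edges.
L0 = {0}
L1 = {3}  cumulative {0,3}
Reachable = {0,3}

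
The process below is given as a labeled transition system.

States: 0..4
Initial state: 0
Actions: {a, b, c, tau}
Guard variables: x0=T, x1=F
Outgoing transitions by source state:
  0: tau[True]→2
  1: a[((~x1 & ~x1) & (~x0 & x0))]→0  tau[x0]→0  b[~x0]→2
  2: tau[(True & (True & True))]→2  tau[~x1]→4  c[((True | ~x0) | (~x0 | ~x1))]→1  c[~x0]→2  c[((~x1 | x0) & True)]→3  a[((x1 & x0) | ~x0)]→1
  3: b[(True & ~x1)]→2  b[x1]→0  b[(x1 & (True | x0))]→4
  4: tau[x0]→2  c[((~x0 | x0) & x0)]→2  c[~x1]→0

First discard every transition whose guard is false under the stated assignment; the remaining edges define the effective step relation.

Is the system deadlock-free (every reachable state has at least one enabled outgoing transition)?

Answer: DEADLOCK-FREE

Working:
Reach set: {0,1,2,3,4}
  0: tau→2  [1 out]
  1: tau→0  [1 out]
  2: c→1  c→3  tau→2  tau→4  [4 out]
  3: b→2  [1 out]
  4: c→0  c→2  tau→2  [3 out]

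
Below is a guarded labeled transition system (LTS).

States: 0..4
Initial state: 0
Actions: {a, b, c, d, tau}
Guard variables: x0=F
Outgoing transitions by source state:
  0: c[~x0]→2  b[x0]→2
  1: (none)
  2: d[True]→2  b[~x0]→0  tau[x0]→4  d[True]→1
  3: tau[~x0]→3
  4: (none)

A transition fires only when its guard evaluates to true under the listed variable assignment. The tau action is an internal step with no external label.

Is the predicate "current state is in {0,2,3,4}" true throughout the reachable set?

Safe = {0,2,3,4}
Reachable = {0,1,2}
  0: safe
  1: VIOLATES
  2: safe
reach 1 via c·d — violates

Answer: INVARIANT VIOLATED at state 1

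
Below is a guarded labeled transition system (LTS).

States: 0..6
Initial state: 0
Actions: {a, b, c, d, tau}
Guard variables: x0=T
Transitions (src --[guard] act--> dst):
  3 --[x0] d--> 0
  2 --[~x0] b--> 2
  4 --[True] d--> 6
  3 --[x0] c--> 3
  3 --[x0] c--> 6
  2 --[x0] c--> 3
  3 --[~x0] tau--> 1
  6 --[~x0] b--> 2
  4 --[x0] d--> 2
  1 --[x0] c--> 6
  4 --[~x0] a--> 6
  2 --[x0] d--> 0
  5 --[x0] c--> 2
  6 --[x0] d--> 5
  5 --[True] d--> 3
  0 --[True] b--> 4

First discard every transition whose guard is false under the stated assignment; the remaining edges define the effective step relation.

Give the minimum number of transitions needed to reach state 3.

Answer: 3

Analysis:
BFS to 3:
  L0 = {0}
  L1 = {4}
  L2 = {2,6}
  L3 = {3,5}
first hit 3 at d=3 via b·d·c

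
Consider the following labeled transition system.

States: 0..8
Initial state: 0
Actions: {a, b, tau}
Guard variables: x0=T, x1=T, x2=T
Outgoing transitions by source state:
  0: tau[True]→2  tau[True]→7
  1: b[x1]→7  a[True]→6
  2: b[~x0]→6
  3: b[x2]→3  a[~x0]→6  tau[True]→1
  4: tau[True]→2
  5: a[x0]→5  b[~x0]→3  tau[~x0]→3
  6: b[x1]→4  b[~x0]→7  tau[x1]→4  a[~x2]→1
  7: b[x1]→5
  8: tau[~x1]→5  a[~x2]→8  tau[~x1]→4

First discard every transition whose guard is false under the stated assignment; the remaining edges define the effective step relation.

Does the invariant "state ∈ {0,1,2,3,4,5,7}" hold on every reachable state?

Answer: INVARIANT HOLDS

Trace:
Allowed set {0,1,2,3,4,5,7}
R = {0,2,5,7}
  0: safe
  2: safe
  5: safe
  7: safe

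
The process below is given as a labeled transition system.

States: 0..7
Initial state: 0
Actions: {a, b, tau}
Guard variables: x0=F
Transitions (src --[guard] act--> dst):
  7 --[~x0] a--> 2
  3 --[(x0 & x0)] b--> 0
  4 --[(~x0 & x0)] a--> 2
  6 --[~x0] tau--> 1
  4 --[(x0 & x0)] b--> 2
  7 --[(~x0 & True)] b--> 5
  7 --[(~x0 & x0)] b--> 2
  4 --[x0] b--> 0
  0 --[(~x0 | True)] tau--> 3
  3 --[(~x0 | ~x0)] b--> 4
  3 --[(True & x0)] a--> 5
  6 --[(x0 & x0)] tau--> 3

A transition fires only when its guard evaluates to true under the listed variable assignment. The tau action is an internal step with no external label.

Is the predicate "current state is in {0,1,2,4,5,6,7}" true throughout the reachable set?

Inv-set: {0,1,2,4,5,6,7}
Reach set: {0,3,4}
  0: ✓
  3: ✗ unsafe
  4: ✓
counterexample path to 3: tau

Answer: INVARIANT VIOLATED at state 3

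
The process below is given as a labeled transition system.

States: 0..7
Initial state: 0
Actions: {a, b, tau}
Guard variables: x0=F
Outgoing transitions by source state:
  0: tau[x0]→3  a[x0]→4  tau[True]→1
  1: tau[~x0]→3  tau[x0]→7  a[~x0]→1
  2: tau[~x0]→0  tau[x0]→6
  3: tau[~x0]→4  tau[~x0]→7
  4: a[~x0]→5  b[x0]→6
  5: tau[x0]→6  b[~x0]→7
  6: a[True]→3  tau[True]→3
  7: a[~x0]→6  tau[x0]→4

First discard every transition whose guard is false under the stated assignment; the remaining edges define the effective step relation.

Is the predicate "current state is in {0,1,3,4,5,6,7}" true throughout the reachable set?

Answer: INVARIANT HOLDS

Trace:
Safe = {0,1,3,4,5,6,7}
R = {0,1,3,4,5,6,7}
  0: ok
  1: ok
  3: ok
  4: ok
  5: ok
  6: ok
  7: ok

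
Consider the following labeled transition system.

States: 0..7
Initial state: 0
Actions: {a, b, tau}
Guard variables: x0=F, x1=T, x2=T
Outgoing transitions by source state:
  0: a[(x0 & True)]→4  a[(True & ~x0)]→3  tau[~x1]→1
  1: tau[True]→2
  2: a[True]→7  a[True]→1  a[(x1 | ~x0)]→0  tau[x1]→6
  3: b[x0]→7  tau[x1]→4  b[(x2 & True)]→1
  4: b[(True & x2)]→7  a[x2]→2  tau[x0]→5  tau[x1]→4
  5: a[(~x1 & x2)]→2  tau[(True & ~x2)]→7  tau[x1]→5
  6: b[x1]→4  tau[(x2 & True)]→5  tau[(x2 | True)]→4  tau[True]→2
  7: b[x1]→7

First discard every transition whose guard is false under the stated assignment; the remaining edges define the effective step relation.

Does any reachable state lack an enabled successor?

R = {0,1,2,3,4,5,6,7}
  0: a→3  [deg 1]
  1: tau→2  [deg 1]
  2: a→0  a→1  a→7  tau→6  [deg 4]
  3: b→1  tau→4  [deg 2]
  4: a→2  b→7  tau→4  [deg 3]
  5: tau→5  [deg 1]
  6: b→4  tau→2  tau→4  tau→5  [deg 4]
  7: b→7  [deg 1]

Answer: DEADLOCK-FREE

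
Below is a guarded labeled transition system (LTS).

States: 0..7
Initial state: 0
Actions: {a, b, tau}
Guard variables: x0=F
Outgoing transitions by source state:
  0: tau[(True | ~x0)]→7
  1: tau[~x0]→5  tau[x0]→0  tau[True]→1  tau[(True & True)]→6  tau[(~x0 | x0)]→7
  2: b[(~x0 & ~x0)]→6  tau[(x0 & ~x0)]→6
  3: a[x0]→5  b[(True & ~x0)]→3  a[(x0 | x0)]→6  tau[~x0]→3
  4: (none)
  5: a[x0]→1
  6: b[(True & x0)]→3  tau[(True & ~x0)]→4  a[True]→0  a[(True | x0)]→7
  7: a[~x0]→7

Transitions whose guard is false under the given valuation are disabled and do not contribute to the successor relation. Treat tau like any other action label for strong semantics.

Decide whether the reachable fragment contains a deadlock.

Answer: DEADLOCK-FREE

Analysis:
Reachable = {0,7}
  0: tau→7  [deg 1]
  7: a→7  [deg 1]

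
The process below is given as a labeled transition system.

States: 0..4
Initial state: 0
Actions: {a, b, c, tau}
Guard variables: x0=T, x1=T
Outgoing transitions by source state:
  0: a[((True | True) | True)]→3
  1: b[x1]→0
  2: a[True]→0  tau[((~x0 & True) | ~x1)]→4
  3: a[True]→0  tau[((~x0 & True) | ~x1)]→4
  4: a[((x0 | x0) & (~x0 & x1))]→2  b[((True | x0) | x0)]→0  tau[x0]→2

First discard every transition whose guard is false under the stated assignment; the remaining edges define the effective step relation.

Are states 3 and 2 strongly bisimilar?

Compute ~ classes (split until stable):
  π0 = {{0,1,2,3,4}}
  π1 = {{0,2,3},{1},{4}}
Fixed point at round 2; 3 class(es).
class of 3: {0,2,3}; class of 2: {0,2,3}

Answer: BISIMILAR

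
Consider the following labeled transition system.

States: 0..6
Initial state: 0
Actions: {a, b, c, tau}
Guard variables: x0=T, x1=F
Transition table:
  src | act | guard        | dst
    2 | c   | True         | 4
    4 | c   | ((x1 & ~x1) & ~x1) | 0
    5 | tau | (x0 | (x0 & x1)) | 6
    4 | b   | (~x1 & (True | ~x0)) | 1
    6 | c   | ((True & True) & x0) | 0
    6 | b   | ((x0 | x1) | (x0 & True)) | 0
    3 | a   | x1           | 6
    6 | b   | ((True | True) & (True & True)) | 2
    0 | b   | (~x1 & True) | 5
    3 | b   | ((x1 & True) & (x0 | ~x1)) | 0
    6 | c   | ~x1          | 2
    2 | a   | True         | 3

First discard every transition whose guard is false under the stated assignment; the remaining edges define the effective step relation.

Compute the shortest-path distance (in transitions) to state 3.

Breadth-first toward 3:
  Layer 0: {0}
  Layer 1: {5}
  Layer 2: {6}
  Layer 3: {2}
  Layer 4: {3,4}
depth(3)=4, e.g. b·tau·b·a

Answer: 4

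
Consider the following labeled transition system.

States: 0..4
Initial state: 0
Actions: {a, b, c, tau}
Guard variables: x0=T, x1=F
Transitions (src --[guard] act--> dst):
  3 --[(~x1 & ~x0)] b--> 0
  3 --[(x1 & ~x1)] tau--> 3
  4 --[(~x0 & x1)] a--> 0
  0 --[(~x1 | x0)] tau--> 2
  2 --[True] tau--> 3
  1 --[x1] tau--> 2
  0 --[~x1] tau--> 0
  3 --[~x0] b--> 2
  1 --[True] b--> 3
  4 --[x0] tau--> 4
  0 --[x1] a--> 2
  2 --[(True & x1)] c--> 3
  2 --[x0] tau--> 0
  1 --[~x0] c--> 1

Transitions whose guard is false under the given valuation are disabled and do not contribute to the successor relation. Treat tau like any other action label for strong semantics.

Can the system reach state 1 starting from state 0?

6 transition(s) survive guard evaluation.
L0 = {0}
L1 = {2}  total {0,2}
L2 = {3}  total {0,2,3}
R = {0,2,3}

Answer: UNREACHABLE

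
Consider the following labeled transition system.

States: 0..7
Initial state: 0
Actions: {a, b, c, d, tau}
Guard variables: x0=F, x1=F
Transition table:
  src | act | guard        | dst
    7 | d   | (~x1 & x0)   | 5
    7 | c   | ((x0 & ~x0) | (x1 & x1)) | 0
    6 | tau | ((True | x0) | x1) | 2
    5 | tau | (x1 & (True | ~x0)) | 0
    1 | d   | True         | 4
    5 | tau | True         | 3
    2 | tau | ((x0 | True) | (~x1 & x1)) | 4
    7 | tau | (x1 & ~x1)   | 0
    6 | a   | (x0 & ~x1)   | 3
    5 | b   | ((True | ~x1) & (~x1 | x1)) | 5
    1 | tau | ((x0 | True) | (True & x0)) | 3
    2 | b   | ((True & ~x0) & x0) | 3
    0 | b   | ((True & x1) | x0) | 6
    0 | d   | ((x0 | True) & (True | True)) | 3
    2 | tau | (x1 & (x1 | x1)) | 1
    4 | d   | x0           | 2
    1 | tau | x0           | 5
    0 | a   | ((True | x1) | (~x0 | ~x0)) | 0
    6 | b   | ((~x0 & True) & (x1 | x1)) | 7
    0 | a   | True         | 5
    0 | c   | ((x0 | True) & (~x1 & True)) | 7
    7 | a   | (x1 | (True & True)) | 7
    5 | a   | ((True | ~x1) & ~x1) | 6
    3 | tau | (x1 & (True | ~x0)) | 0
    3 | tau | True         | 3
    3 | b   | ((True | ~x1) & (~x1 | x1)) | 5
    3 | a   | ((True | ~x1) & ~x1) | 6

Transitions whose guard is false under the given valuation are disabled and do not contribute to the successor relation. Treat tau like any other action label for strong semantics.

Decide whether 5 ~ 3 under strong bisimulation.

Answer: BISIMILAR

Working:
Compute ~ classes (split until stable):
  π0 = {{0,1,2,3,4,5,6,7}}
  π1 = {{0},{1},{2,6},{3,5},{4},{7}}
  π2 = {{0},{1},{2},{3,5},{4},{6},{7}}
stable after 3 split(s): 7 block(s)
[5]={3,5}  [3]={3,5}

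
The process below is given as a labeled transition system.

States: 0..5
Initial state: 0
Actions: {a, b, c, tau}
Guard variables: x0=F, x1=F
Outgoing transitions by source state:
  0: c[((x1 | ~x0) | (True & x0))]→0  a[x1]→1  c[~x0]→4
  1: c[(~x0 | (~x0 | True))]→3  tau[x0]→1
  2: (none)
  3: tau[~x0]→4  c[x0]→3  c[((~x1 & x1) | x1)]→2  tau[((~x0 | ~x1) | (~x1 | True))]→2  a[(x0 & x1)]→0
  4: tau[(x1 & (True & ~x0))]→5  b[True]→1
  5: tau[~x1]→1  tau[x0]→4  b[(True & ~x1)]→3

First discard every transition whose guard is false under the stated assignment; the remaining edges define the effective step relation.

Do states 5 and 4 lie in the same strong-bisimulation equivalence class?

Answer: NOT BISIMILAR

Trace:
Compute ~ classes (split until stable):
  π0 = {{0,1,2,3,4,5}}
  π1 = {{0,1},{2},{3},{4},{5}}
  π2 = {{0},{1},{2},{3},{4},{5}}
stable after 3 split(s): 6 block(s)
[5]={5}  [4]={4}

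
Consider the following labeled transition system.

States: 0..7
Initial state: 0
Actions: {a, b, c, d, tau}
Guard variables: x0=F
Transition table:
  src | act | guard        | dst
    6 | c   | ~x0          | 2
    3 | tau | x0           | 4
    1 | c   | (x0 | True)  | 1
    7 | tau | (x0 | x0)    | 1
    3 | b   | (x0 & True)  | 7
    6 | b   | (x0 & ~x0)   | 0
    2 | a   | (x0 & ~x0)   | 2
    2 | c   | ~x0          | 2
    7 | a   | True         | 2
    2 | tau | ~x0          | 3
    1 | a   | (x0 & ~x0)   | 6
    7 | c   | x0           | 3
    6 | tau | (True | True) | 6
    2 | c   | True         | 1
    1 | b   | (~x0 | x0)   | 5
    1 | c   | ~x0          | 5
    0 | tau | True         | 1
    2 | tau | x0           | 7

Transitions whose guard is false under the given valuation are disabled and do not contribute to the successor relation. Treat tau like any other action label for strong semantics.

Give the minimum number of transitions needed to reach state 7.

Answer: UNREACHABLE

Working:
Layered search for 7:
  depth 0: {0}
  depth 1: {1}
  depth 2: {5}
7 never appears.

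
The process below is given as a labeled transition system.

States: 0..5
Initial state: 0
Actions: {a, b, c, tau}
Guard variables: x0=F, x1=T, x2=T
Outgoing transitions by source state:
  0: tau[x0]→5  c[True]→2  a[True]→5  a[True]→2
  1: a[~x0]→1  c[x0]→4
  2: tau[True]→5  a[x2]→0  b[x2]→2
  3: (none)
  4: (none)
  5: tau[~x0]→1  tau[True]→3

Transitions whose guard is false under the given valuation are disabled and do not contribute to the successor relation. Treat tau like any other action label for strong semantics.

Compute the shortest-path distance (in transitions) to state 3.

Answer: 2

Analysis:
Layered search for 3:
  L0 = {0}
  L1 = {2,5}
  L2 = {1,3}
first hit 3 at d=2 via a·tau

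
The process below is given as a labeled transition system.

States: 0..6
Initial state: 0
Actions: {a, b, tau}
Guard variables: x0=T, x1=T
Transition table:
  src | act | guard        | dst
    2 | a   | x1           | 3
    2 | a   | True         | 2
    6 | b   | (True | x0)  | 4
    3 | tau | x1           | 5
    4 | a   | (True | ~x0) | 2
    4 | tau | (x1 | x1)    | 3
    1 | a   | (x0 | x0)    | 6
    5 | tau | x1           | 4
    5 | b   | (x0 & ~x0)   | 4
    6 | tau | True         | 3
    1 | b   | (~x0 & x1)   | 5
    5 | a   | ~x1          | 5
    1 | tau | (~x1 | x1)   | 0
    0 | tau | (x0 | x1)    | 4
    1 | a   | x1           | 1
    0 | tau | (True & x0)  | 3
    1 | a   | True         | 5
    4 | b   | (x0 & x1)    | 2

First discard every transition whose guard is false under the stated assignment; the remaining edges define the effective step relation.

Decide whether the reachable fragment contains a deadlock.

Answer: DEADLOCK-FREE

Trace:
Reachable = {0,2,3,4,5}
  0: tau→3  tau→4  [2 exit(s)]
  2: a→2  a→3  [2 exit(s)]
  3: tau→5  [1 exit(s)]
  4: a→2  b→2  tau→3  [3 exit(s)]
  5: tau→4  [1 exit(s)]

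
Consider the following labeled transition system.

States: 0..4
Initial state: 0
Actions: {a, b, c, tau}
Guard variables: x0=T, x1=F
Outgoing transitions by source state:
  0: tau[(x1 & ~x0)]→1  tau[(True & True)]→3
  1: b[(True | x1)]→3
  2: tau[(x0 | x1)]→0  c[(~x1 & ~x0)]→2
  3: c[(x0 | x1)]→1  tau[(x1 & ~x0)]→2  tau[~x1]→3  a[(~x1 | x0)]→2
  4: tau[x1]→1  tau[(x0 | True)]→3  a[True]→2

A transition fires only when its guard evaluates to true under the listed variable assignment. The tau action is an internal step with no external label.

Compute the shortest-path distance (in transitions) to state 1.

Layered search for 1:
  Layer 0: {0}
  Layer 1: {3}
  Layer 2: {1,2}
1 enters at depth 2; path tau·c

Answer: 2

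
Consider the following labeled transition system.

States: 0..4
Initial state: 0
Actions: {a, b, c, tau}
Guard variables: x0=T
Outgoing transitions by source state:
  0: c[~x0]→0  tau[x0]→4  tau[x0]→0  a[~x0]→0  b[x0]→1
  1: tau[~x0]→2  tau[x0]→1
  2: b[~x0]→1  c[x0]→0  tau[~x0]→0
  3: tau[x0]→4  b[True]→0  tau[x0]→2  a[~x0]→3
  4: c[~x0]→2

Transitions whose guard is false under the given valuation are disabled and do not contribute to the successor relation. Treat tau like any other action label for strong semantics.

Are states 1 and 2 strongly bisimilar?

Refine partition for ~:
  π0 = {{0,1,2,3,4}}
  π1 = {{0,3},{1},{2},{4}}
  π2 = {{0},{1},{2},{3},{4}}
5 equivalence class(es) (converged in 3)
class of 1: {1}; class of 2: {2}

Answer: NOT BISIMILAR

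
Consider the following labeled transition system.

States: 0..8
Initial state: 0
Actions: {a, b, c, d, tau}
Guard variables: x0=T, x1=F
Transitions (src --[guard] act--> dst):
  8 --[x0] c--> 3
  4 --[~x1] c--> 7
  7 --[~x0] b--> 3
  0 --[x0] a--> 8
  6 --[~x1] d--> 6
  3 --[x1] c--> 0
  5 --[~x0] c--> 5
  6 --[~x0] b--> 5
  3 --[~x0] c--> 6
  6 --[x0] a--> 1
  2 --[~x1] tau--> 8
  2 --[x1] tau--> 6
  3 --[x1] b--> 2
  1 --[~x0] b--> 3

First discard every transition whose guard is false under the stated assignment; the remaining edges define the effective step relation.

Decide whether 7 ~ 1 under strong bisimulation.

Compute ~ classes (split until stable):
  π0 = {{0,1,2,3,4,5,6,7,8}}
  π1 = {{0},{1,3,5,7},{2},{4,8},{6}}
Fixed point at round 2; 5 class(es).
7∈{1,3,5,7}, 1∈{1,3,5,7}

Answer: BISIMILAR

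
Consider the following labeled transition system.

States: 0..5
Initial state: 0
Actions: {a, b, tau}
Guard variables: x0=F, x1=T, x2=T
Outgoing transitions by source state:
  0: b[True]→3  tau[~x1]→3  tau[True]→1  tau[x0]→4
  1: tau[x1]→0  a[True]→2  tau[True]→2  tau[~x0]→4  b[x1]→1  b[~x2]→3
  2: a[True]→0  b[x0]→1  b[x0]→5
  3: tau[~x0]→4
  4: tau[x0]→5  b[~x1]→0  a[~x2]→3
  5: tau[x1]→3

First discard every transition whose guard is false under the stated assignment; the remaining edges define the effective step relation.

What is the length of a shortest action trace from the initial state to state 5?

Breadth-first toward 5:
  L0 = {0}
  L1 = {1,3}
  L2 = {2,4}
5 never appears.

Answer: UNREACHABLE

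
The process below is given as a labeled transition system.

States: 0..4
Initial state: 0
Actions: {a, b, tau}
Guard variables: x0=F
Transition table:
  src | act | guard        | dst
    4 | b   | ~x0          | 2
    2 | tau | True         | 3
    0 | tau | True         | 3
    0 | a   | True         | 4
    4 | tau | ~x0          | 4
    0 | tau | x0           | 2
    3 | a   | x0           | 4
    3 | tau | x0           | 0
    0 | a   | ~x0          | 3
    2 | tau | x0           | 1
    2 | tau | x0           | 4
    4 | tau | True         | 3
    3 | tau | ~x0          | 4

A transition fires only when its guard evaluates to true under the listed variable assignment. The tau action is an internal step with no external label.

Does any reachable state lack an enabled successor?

Answer: DEADLOCK-FREE

Analysis:
Reachable = {0,2,3,4}
  0: a→3  a→4  tau→3  [3 exit(s)]
  2: tau→3  [1 exit(s)]
  3: tau→4  [1 exit(s)]
  4: b→2  tau→3  tau→4  [3 exit(s)]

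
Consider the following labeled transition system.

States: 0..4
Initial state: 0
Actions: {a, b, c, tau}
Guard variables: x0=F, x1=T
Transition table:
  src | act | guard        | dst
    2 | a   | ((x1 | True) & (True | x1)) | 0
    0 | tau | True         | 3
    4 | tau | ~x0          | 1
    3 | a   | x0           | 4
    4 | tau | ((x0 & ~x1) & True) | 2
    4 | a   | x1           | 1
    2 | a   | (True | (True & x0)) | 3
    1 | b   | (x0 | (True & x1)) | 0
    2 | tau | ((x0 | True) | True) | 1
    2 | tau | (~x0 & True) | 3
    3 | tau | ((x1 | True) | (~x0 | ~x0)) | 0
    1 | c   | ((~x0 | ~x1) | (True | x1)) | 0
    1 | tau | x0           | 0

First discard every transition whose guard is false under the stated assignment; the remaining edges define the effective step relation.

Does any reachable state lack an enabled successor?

Reachable = {0,3}
  0: tau→3  [deg 1]
  3: tau→0  [deg 1]

Answer: DEADLOCK-FREE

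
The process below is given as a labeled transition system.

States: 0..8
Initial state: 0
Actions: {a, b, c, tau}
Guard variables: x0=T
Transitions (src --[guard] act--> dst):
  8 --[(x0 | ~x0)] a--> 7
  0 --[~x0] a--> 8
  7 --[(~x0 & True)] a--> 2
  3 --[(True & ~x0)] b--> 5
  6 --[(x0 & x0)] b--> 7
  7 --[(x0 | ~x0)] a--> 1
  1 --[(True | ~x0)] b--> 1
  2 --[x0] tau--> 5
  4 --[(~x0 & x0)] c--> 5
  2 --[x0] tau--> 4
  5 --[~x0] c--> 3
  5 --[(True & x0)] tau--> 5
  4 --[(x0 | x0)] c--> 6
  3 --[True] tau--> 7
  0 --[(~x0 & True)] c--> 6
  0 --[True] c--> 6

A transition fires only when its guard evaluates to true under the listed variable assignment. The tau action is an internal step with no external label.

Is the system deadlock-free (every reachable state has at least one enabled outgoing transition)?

Reach set: {0,1,6,7}
  0: c→6  [1 out]
  1: b→1  [1 out]
  6: b→7  [1 out]
  7: a→1  [1 out]

Answer: DEADLOCK-FREE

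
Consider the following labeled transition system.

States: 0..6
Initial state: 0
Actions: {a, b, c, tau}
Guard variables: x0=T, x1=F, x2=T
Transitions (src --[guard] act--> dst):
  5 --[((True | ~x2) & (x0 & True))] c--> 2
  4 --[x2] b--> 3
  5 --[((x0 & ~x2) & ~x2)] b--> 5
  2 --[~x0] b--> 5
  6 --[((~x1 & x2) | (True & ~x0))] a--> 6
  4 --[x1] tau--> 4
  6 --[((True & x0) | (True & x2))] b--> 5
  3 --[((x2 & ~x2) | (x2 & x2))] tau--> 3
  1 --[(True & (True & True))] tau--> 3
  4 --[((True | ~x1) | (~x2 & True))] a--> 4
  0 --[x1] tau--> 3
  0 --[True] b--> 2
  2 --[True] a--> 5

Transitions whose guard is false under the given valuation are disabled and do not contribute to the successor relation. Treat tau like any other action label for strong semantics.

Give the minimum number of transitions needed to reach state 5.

Answer: 2

Analysis:
BFS to 5:
  depth 0: {0}
  depth 1: {2}
  depth 2: {5}
depth(5)=2, e.g. b·a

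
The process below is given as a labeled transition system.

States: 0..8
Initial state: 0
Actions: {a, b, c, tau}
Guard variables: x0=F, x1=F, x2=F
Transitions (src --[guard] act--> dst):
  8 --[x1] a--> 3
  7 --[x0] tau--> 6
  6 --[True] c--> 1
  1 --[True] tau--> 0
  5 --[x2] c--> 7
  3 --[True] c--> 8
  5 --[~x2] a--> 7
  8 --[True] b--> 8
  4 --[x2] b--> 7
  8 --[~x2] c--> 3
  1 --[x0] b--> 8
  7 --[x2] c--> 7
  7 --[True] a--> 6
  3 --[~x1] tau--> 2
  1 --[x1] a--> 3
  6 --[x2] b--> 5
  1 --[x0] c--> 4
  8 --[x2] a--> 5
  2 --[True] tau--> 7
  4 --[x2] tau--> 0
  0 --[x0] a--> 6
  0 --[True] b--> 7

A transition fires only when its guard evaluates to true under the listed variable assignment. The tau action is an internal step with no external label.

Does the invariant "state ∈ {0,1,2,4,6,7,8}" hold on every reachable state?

Inv-set: {0,1,2,4,6,7,8}
Reach set: {0,1,6,7}
  0: ✓
  1: ✓
  6: ✓
  7: ✓

Answer: INVARIANT HOLDS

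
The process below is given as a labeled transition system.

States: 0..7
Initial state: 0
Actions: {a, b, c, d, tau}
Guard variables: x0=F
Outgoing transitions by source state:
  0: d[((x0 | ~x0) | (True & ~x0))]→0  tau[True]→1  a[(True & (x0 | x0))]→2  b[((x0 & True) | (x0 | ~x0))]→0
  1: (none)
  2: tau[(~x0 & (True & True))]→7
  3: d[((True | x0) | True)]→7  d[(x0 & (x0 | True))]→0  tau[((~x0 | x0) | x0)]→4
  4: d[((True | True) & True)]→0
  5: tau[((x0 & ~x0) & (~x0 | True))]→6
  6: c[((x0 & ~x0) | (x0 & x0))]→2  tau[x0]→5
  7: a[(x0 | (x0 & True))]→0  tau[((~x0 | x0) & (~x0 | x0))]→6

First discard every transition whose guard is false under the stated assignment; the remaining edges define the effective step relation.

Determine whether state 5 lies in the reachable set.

Guard filter leaves 8 enabled edge(s).
Layer 0: {0}
Layer 1: {1}  total {0,1}
Reach set: {0,1}

Answer: UNREACHABLE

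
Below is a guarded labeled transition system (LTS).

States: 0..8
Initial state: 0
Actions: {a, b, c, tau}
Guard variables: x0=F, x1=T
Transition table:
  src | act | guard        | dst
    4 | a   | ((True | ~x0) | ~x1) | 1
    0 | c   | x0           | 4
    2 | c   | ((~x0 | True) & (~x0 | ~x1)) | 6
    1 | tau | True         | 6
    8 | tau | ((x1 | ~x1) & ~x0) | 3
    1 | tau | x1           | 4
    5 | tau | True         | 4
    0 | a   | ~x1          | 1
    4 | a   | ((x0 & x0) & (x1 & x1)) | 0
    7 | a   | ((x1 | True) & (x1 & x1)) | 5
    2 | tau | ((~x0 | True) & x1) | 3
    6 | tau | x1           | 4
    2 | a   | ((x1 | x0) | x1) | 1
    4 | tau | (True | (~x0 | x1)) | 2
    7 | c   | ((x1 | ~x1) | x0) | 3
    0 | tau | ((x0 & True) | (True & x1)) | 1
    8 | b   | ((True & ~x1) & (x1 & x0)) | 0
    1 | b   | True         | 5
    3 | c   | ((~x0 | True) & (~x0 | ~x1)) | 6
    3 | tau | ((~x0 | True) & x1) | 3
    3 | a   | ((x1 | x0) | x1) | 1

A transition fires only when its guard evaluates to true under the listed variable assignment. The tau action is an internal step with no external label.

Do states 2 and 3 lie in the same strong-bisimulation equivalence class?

Answer: BISIMILAR

Trace:
Refine partition for ~:
  P[0] = {{0,1,2,3,4,5,6,7,8}}
  P[1] = {{0,5,6,8},{1},{2,3},{4},{7}}
  P[2] = {{0},{1},{2,3},{4},{5,6},{7},{8}}
Fixed point at round 3; 7 class(es).
[2]={2,3}  [3]={2,3}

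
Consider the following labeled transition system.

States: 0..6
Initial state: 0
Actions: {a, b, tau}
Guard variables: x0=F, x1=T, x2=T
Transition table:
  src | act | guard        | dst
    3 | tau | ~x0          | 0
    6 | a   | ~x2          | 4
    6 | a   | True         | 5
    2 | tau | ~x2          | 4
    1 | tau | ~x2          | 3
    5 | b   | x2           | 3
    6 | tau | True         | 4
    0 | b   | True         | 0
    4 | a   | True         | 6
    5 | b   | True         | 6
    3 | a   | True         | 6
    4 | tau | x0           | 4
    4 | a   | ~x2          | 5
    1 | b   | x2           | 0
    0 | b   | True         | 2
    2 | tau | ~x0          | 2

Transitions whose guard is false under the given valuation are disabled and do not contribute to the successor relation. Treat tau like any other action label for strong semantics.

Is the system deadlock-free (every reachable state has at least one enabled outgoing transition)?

Reach set: {0,2}
  0: b→0  b→2  [2 out]
  2: tau→2  [1 out]

Answer: DEADLOCK-FREE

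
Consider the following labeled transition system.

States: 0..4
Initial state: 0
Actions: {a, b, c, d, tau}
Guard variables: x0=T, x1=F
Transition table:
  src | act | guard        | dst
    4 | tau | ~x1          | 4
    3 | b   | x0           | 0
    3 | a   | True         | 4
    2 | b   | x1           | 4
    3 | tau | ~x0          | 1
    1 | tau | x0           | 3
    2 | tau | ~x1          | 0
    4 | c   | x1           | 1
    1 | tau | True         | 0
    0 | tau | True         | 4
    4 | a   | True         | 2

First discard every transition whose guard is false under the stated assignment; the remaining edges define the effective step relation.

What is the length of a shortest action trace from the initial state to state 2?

BFS to 2:
  Layer 0: {0}
  Layer 1: {4}
  Layer 2: {2}
first hit 2 at d=2 via tau·a

Answer: 2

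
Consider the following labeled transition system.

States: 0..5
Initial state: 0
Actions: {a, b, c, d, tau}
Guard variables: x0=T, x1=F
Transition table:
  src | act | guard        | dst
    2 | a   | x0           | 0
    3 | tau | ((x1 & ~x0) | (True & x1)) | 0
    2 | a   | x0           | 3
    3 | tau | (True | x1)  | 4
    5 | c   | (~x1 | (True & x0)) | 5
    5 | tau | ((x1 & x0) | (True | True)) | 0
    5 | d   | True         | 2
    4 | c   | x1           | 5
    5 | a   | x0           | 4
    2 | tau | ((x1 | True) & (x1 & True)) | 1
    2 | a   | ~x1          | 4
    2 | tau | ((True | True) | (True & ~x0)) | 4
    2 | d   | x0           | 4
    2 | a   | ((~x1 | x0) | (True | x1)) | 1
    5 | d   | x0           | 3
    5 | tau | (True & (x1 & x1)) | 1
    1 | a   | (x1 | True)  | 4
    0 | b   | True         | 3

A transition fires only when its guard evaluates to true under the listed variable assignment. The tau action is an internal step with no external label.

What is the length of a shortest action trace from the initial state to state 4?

Layered search for 4:
  Layer 0: {0}
  Layer 1: {3}
  Layer 2: {4}
4 enters at depth 2; path b·tau

Answer: 2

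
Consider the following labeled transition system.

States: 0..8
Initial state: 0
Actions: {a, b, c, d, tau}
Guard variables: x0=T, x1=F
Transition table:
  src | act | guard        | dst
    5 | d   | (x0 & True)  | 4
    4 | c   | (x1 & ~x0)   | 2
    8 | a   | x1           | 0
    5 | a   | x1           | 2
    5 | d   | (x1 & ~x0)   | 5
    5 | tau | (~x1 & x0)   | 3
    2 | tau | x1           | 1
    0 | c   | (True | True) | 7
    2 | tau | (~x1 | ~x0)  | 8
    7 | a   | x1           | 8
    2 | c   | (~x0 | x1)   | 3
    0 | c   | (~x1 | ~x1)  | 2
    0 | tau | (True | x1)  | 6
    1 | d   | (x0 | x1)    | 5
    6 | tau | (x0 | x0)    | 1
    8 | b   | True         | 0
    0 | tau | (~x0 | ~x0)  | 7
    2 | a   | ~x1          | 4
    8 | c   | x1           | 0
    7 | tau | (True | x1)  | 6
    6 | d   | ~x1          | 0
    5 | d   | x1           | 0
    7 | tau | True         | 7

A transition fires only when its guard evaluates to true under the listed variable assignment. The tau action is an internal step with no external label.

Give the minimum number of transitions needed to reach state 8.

Answer: 2

Working:
Layered search for 8:
  Layer 0: {0}
  Layer 1: {2,6,7}
  Layer 2: {1,4,8}
8 enters at depth 2; path c·tau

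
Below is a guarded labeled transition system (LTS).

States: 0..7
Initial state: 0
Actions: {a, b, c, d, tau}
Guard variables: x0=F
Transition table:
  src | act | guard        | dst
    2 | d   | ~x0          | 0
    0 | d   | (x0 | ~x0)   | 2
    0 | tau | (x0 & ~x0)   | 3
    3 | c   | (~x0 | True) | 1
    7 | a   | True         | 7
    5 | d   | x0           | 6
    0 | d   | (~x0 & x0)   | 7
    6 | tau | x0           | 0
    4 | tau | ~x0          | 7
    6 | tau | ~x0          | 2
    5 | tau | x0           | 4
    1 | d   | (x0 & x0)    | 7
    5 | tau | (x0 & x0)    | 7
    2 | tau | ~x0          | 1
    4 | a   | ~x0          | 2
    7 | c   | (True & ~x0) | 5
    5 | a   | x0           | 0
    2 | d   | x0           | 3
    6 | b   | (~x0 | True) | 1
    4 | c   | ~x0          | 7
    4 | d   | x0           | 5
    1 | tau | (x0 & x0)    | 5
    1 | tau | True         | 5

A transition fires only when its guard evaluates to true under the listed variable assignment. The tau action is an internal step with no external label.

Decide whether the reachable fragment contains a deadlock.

Answer: DEADLOCK at state 5

Working:
R = {0,1,2,5}
  0: d→2  [deg 1]
  1: tau→5  [deg 1]
  2: d→0  tau→1  [deg 2]
  5: ∅  [deadlock]
witness 5: d·tau·tau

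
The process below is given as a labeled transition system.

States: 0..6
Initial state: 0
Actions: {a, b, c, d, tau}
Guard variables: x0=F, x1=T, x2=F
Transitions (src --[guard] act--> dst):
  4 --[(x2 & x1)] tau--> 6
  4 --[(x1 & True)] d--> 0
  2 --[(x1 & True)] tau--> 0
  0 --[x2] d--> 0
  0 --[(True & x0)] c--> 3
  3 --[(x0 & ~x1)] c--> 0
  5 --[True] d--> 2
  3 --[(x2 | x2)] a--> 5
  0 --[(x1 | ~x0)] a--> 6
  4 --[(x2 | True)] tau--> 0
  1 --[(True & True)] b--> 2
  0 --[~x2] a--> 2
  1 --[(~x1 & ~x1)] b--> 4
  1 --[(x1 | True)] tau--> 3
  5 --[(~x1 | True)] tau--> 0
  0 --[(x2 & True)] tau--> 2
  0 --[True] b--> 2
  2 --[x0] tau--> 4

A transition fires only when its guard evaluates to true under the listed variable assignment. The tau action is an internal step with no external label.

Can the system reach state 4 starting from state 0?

Answer: UNREACHABLE

Working:
10 transition(s) survive guard evaluation.
Layer 0: {0}
Layer 1: {2,6}  total {0,2,6}
Reachable = {0,2,6}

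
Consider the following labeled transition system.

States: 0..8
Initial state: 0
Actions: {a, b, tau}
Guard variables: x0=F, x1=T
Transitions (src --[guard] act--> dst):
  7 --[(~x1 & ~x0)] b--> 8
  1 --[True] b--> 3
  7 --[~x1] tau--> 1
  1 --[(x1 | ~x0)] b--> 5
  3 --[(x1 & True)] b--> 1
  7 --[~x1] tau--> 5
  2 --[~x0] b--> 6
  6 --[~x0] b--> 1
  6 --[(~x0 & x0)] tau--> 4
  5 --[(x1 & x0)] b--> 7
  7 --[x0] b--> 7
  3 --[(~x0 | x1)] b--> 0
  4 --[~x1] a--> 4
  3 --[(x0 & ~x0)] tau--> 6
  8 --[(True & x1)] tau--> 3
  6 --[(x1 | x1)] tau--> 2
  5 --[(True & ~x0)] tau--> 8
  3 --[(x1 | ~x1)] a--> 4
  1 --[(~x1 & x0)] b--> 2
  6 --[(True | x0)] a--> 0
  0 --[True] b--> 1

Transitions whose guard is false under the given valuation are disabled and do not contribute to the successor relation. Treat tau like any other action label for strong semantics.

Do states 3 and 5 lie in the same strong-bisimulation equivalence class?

Answer: NOT BISIMILAR

Trace:
Refine partition for ~:
  round 0: {{0,1,2,3,4,5,6,7,8}}
  round 1: {{0,1,2},{3},{4,7},{5,8},{6}}
  round 2: {{0},{1},{2},{3},{4,7},{5},{6},{8}}
Fixed point at round 3; 8 class(es).
3∈{3}, 5∈{5}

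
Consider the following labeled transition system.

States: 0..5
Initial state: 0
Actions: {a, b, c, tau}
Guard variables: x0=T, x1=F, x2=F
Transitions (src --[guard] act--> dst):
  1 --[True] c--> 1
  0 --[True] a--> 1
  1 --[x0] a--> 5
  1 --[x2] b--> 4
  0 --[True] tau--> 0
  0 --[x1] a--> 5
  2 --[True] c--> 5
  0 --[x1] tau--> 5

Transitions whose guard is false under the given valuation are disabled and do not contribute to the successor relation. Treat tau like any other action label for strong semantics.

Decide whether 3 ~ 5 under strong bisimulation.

Compute ~ classes (split until stable):
  π0 = {{0,1,2,3,4,5}}
  π1 = {{0},{1},{2},{3,4,5}}
stable after 2 split(s): 4 block(s)
3∈{3,4,5}, 5∈{3,4,5}

Answer: BISIMILAR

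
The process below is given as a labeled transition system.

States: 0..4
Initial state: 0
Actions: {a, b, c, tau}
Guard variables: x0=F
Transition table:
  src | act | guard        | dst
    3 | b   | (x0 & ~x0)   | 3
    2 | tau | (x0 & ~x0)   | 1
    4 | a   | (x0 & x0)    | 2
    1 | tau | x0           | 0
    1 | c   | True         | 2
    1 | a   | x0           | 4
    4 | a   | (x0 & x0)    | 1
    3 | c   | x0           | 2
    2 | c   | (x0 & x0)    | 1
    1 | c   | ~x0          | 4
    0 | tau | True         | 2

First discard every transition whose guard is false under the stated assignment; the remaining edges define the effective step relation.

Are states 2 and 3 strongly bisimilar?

Answer: BISIMILAR

Working:
Refine partition for ~:
  P[0] = {{0,1,2,3,4}}
  P[1] = {{0},{1},{2,3,4}}
stable after 2 split(s): 3 block(s)
2∈{2,3,4}, 3∈{2,3,4}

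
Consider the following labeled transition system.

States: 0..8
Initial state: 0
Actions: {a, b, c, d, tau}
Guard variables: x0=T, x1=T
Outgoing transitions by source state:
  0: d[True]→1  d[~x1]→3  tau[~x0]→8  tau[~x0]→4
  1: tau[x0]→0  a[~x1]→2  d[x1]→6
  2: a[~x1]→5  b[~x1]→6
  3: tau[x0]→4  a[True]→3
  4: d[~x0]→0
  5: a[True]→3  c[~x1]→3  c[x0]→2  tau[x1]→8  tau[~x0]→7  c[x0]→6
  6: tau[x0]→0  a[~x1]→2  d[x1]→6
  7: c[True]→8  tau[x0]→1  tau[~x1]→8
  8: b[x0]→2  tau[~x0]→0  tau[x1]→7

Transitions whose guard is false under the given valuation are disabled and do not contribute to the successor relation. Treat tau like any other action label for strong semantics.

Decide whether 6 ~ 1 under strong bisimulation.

Bisimulation quotient by refinement:
  round 0: {{0,1,2,3,4,5,6,7,8}}
  round 1: {{0},{1,6},{2,4},{3},{5},{7},{8}}
stable after 2 split(s): 7 block(s)
6∈{1,6}, 1∈{1,6}

Answer: BISIMILAR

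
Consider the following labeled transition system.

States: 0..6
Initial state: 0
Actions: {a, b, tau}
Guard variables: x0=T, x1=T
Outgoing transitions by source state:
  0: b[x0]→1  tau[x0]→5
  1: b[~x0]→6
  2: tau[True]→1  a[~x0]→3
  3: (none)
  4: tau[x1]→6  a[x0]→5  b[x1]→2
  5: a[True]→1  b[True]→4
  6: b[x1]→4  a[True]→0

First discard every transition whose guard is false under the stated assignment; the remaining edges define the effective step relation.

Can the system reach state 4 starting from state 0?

Guard filter leaves 10 enabled edge(s).
Layer 0: {0}
Layer 1: {1,5}  total {0,1,5}
Layer 2: {4}  total {0,1,4,5}
Layer 3: {2,6}  total {0,1,2,4,5,6}
Reachable = {0,1,2,4,5,6}
witness 4: tau·b

Answer: REACHABLE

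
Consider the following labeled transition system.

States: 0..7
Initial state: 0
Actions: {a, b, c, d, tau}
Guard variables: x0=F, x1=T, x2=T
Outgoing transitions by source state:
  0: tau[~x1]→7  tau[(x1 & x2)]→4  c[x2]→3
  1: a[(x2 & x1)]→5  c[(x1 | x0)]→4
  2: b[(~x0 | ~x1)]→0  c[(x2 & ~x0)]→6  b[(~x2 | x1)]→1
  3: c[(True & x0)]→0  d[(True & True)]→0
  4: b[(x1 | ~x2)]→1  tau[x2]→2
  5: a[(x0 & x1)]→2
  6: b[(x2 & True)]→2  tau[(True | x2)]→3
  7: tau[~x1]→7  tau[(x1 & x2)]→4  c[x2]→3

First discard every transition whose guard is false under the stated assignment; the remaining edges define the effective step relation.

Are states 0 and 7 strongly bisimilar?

Compute ~ classes (split until stable):
  P[0] = {{0,1,2,3,4,5,6,7}}
  P[1] = {{0,7},{1},{2},{3},{4,6},{5}}
  P[2] = {{0,7},{1},{2},{3},{4},{5},{6}}
7 equivalence class(es) (converged in 3)
class of 0: {0,7}; class of 7: {0,7}

Answer: BISIMILAR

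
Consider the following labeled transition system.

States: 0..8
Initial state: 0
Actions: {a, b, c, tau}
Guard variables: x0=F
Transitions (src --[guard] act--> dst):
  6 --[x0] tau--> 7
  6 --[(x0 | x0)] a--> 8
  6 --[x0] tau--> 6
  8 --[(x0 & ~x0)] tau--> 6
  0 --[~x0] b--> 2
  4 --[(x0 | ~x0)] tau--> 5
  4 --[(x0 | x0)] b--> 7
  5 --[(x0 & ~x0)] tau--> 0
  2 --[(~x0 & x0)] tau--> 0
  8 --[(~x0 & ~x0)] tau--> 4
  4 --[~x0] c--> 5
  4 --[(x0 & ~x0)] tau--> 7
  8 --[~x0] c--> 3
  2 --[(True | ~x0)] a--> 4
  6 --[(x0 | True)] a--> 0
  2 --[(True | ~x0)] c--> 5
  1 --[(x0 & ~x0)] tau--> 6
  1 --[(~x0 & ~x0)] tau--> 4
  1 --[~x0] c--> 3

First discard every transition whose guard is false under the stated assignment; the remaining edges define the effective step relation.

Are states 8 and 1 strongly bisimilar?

Answer: BISIMILAR

Trace:
Bisimulation quotient by refinement:
  round 0: {{0,1,2,3,4,5,6,7,8}}
  round 1: {{0},{1,4,8},{2},{3,5,7},{6}}
  round 2: {{0},{1,8},{2},{3,5,7},{4},{6}}
Fixed point at round 3; 6 class(es).
class of 8: {1,8}; class of 1: {1,8}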